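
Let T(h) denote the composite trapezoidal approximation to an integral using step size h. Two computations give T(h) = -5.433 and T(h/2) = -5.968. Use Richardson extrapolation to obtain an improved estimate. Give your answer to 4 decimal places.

-6.1463

R = (4·T(h/2) − T(h)) / 3 = (4·(-5.968) − (-5.433))/3 = (-18.439)/3 = -6.1463.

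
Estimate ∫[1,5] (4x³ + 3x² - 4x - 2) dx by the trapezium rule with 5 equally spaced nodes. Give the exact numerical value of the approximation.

718

h = (5 − 1)/4 = 1.
Nodes x₀,…,x₄ = 1, 2, 3, 4, 5.
f(x) = 4x³ + 3x² - 4x - 2: f₀=1, f₁=34, f₂=121, f₃=286, f₄=553.
(h/2)·[f₀ + 2f₁ + 2f₂ + 2f₃ + f₄] = 0.5·(1436) = 718.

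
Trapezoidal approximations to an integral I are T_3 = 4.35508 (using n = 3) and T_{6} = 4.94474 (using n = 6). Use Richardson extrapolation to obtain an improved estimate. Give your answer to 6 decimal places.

R = (4·T_{6} − T_3) / 3 = (4·4.94474 − 4.35508)/3 = (15.42388)/3 = 5.141293.

5.141293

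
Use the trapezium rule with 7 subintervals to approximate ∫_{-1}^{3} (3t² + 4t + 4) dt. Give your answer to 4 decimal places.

60.6531

h = (3 − (-1))/7 = 0.571429.
Nodes t₀,…,t₇ = -1, -0.428571, 0.142857, 0.714286, 1.285714, 1.857143, 2.428571, 3.
f(t) = 3t² + 4t + 4: f₀=3, f₁=2.836735, f₂=4.632653, f₃=8.387755, f₄=14.102041, f₅=21.775510, f₆=31.408163, f₇=43.
(h/2)·[f₀ + 2f₁ + 2f₂ + 2f₃ + 2f₄ + 2f₅ + 2f₆ + f₇] = 0.285714·(212.285714) = 60.6531.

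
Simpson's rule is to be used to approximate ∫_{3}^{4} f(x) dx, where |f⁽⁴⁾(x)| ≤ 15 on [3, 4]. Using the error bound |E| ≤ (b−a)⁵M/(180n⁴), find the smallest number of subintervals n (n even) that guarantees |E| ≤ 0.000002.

Need 15/(180n⁴) ≤ 0.000002.
n⁴ ≥ 15/(180·0.000002) = 41666.7 ⇒ n ≥ 14.2872, so the smallest even n is 16. (n must be even for Simpson's rule.)

16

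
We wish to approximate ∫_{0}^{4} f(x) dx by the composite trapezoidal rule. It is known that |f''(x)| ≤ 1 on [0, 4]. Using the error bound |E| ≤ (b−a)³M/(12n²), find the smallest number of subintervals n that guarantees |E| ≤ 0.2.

6

Need 64/(12n²) ≤ 0.2.
n² ≥ 64/(12·0.2) = 26.6667 ⇒ n ≥ 5.1640, so the smallest n is 6.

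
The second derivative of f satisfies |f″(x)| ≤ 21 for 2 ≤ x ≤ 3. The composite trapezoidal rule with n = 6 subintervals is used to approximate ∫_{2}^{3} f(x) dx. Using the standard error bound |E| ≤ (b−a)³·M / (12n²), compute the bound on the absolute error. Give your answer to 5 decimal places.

0.04861

|E| ≤ (1)³·21 / (12·6²) = 21/432 = 0.04861.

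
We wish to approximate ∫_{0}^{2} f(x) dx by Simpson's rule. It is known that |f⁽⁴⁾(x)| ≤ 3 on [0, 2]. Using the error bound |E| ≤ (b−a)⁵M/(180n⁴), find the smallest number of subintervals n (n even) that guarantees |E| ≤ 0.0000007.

Need 96/(180n⁴) ≤ 0.0000007.
n⁴ ≥ 96/(180·0.0000007) = 761905 ⇒ n ≥ 29.5444, so the smallest even n is 30. (n must be even for Simpson's rule.)

30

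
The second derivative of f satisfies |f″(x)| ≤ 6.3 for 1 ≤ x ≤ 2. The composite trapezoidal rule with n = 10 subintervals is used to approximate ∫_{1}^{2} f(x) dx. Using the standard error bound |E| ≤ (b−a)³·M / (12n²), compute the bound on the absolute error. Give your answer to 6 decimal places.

|E| ≤ (1)³·6.3 / (12·10²) = 6.3/1200 = 0.005250.

0.005250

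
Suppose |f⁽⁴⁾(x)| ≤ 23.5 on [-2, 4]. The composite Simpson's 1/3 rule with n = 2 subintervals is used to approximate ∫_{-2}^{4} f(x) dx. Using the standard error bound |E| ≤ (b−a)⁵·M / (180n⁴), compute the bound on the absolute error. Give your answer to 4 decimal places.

|E| ≤ (6)⁵·23.5 / (180·2⁴) = 182736/2880 = 63.4500.

63.4500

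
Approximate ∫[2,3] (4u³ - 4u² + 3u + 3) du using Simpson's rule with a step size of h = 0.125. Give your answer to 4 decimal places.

50.1667

h = (3 − 2)/8 = 0.125.
Nodes u₀,…,u₈ = 2, 2.125, 2.25, 2.375, 2.5, 2.625, 2.75, 2.875, 3.
f(u) = 4u³ - 4u² + 3u + 3: f₀=25, f₁=29.6953125, f₂=35.0625, f₃=41.1484375, f₄=48, f₅=55.6640625, f₆=64.1875, f₇=73.6171875, f₈=84.
(h/3)·[f₀ + 4f₁ + 2f₂ + 4f₃ + 2f₄ + 4f₅ + 2f₆ + 4f₇ + f₈] = 0.041667·(1204) = 50.1667.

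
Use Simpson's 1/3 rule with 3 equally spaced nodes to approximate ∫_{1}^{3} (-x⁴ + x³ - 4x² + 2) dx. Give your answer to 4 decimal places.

h = (3 − 1)/2 = 1.
Nodes x₀,…,x₂ = 1, 2, 3.
f(x) = -x⁴ + x³ - 4x² + 2: f₀=-2, f₁=-22, f₂=-88.
(h/3)·[f₀ + 4f₁ + f₂] = 0.333333·(-178) = -59.3333.

-59.3333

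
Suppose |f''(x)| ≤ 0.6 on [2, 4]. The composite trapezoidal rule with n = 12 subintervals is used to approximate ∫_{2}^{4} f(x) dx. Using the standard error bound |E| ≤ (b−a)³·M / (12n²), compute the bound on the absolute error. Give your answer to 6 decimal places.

|E| ≤ (2)³·0.6 / (12·12²) = 4.8/1728 = 0.002778.

0.002778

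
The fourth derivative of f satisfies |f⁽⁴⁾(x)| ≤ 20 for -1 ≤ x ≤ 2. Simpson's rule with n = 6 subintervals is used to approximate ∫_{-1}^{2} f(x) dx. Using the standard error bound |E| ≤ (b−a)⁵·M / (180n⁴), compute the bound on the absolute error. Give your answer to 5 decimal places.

|E| ≤ (3)⁵·20 / (180·6⁴) = 4860/233280 = 0.02083.

0.02083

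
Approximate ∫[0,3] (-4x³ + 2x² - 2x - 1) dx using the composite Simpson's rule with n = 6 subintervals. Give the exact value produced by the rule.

h = (3 − 0)/6 = 0.5.
Nodes x₀,…,x₆ = 0, 0.5, 1, 1.5, 2, 2.5, 3.
f(x) = -4x³ + 2x² - 2x - 1: f₀=-1, f₁=-2, f₂=-5, f₃=-13, f₄=-29, f₅=-56, f₆=-97.
(h/3)·[f₀ + 4f₁ + 2f₂ + 4f₃ + 2f₄ + 4f₅ + f₆] = 0.166667·(-450) = -75.

-75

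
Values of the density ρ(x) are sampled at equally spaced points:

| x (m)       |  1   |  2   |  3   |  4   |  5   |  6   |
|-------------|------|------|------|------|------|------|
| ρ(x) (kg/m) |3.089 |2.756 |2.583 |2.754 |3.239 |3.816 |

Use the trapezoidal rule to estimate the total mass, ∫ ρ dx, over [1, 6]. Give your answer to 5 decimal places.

h = 1, n = 5.
(h/2)·[y₀ + 2y₁ + 2y₂ + 2y₃ + 2y₄ + y₅] = 0.5·(29.569) = 14.78450.

14.78450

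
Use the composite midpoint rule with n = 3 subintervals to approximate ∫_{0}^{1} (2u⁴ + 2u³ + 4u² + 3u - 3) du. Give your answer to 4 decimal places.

0.6322

h = (1 − 0)/3 = 0.333333.
Midpoints m₁,…,m₃ = 0.166667, 0.5, 0.833333.
f(m₁)=-2.378086, f(m₂)=-0.125, f(m₃)=4.399691.
h·[f(m₁) + f(m₂) + f(m₃)] = 0.333333·(1.896605) = 0.6322.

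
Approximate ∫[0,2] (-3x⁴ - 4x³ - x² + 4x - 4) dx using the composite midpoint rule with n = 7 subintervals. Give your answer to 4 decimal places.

h = (2 − 0)/7 = 0.285714.
Midpoints m₁,…,m₇ = 0.142857, 0.428571, 0.714286, 1, 1.285714, 1.571429, 1.857143.
f(m₁)=-3.461891, f(m₂)=-2.885464, f(m₃)=-3.891712, f(m₄)=-8, f(m₅)=-17.209496, f(m₆)=-33.999167, f(m₇)=-61.327780.
h·[f(m₁) + f(m₂) + f(m₃) + f(m₄) + f(m₅) + f(m₆) + f(m₇)] = 0.285714·(-130.775510) = -37.3644.

-37.3644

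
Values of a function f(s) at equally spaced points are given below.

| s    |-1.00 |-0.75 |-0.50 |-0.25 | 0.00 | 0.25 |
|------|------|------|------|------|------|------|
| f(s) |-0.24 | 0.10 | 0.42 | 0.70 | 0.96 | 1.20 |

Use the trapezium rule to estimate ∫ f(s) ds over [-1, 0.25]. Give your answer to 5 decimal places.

h = 0.25, n = 5.
(h/2)·[y₀ + 2y₁ + 2y₂ + 2y₃ + 2y₄ + y₅] = 0.125·(5.32) = 0.66500.

0.66500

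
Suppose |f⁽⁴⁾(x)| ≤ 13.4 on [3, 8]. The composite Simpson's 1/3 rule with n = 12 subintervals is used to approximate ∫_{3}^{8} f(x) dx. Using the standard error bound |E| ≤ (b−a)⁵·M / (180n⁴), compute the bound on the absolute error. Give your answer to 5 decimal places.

|E| ≤ (5)⁵·13.4 / (180·12⁴) = 41875/3732480 = 0.01122.

0.01122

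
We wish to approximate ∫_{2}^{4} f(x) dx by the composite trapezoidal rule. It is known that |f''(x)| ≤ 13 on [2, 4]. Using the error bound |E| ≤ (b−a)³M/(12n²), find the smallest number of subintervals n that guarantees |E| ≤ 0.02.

21

Need 104/(12n²) ≤ 0.02.
n² ≥ 104/(12·0.02) = 433.333 ⇒ n ≥ 20.8167, so the smallest n is 21.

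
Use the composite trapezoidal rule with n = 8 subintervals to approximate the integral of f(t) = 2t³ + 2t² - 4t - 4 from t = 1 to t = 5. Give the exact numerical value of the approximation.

h = (5 − 1)/8 = 0.5.
Nodes t₀,…,t₈ = 1, 1.5, 2, 2.5, 3, 3.5, 4, 4.5, 5.
f(t) = 2t³ + 2t² - 4t - 4: f₀=-4, f₁=1.25, f₂=12, f₃=29.75, f₄=56, f₅=92.25, f₆=140, f₇=200.75, f₈=276.
(h/2)·[f₀ + 2f₁ + 2f₂ + 2f₃ + 2f₄ + 2f₅ + 2f₆ + 2f₇ + f₈] = 0.25·(1336) = 334.

334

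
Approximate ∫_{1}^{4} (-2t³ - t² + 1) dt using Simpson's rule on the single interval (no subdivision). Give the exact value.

-145.5

S = (b−a)/6 · [f(1) + 4f(2.5) + f(4)] = 0.5·[(-2) + 4·(-36.5) + (-143)] = -145.5.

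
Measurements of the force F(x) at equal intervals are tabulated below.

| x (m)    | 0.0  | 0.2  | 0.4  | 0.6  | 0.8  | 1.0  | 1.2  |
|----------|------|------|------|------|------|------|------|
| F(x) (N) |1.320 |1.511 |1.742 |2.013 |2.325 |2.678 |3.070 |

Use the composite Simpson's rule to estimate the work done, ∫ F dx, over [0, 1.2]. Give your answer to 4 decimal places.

2.4888

h = 0.2, n = 6.
(h/3)·[y₀ + 4y₁ + 2y₂ + 4y₃ + 2y₄ + 4y₅ + y₆] = 0.066667·(37.332) = 2.4888.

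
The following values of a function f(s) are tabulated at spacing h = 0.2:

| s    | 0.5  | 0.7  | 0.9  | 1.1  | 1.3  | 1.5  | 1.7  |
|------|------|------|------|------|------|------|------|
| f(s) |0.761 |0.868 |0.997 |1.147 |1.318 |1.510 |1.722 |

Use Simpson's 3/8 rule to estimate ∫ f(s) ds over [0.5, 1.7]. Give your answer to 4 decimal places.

1.4142

h = 0.2, n = 6.
(3h/8)·[y₀ + 3y₁ + 3y₂ + 2y₃ + 3y₄ + 3y₅ + y₆] = 0.075·(18.856) = 1.4142.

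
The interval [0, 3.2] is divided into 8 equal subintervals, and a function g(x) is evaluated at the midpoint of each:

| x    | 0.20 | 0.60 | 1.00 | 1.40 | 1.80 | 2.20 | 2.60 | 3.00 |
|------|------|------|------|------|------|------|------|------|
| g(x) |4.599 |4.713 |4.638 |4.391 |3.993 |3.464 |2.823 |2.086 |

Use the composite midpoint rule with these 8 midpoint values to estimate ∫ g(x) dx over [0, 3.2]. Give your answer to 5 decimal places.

h = 0.4, n = 8.
h·[y(m₁) + y(m₂) + y(m₃) + y(m₄) + y(m₅) + y(m₆) + y(m₇) + y(m₈)] = 0.4·(30.707) = 12.28280.

12.28280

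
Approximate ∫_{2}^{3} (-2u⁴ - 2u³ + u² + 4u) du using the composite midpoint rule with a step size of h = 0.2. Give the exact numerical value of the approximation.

-100.26676

h = (3 − 2)/5 = 0.2.
Midpoints m₁,…,m₅ = 2.1, 2.3, 2.5, 2.7, 2.9.
f(m₁)=-44.6082, f(m₂)=-65.8122, f(m₃)=-93.125, f(m₄)=-127.5642, f(m₅)=-170.2242.
h·[f(m₁) + f(m₂) + f(m₃) + f(m₄) + f(m₅)] = 0.2·(-501.3338) = -100.26676.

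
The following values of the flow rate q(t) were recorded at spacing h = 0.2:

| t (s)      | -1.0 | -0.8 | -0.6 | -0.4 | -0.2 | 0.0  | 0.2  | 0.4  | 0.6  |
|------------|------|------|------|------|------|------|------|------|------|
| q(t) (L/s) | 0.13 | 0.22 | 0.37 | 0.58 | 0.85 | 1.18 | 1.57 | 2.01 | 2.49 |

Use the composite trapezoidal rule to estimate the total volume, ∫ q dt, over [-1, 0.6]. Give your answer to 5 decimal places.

1.61800

h = 0.2, n = 8.
(h/2)·[y₀ + 2y₁ + 2y₂ + 2y₃ + 2y₄ + 2y₅ + 2y₆ + 2y₇ + y₈] = 0.1·(16.18) = 1.61800.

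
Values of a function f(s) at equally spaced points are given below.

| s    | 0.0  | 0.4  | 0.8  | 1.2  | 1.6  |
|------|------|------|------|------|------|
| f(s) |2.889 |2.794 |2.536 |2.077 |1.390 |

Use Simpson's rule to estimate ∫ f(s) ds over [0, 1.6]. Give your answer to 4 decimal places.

h = 0.4, n = 4.
(h/3)·[y₀ + 4y₁ + 2y₂ + 4y₃ + y₄] = 0.133333·(28.835) = 3.8447.

3.8447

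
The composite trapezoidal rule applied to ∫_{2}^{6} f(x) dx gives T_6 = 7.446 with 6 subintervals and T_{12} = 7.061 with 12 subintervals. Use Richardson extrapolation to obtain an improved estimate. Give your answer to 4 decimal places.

R = (4·T_{12} − T_6) / 3 = (4·7.061 − 7.446)/3 = (20.798)/3 = 6.9327.

6.9327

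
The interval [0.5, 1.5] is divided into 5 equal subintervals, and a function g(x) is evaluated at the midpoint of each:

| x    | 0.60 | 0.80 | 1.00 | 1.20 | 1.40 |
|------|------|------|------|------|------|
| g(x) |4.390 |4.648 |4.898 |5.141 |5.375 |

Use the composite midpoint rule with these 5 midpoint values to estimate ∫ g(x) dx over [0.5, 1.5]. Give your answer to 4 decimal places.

4.8904

h = 0.2, n = 5.
h·[y(m₁) + y(m₂) + y(m₃) + y(m₄) + y(m₅)] = 0.2·(24.452) = 4.8904.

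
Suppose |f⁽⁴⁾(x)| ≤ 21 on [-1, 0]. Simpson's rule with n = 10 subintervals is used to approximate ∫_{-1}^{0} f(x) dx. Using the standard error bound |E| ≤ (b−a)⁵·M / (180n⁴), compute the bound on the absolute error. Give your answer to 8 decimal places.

0.00001167

|E| ≤ (1)⁵·21 / (180·10⁴) = 21/1800000 = 0.00001167.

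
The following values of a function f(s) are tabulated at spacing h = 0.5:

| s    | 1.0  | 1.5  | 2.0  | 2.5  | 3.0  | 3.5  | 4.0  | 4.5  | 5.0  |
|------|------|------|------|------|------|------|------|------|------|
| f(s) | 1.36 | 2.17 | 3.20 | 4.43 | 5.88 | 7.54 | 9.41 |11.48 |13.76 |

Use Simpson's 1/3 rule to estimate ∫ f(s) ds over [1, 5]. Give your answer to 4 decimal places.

25.7633

h = 0.5, n = 8.
(h/3)·[y₀ + 4y₁ + 2y₂ + 4y₃ + 2y₄ + 4y₅ + 2y₆ + 4y₇ + y₈] = 0.166667·(154.58) = 25.7633.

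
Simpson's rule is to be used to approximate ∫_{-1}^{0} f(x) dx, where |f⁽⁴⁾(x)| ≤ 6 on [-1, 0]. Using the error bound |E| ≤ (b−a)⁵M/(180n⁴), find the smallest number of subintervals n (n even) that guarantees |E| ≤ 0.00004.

6

Need 6/(180n⁴) ≤ 0.00004.
n⁴ ≥ 6/(180·0.00004) = 833.333 ⇒ n ≥ 5.3728, so the smallest even n is 6. (n must be even for Simpson's rule.)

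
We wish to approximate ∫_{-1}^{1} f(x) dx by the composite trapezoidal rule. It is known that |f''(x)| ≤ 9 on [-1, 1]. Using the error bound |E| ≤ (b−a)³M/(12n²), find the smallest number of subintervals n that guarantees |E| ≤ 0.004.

Need 72/(12n²) ≤ 0.004.
n² ≥ 72/(12·0.004) = 1500 ⇒ n ≥ 38.7298, so the smallest n is 39.

39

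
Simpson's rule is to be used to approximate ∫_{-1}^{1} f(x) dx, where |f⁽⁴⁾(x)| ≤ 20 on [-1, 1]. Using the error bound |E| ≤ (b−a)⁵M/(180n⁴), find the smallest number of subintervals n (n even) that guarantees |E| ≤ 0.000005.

30

Need 640/(180n⁴) ≤ 0.000005.
n⁴ ≥ 640/(180·0.000005) = 711111 ⇒ n ≥ 29.0392, so the smallest even n is 30. (n must be even for Simpson's rule.)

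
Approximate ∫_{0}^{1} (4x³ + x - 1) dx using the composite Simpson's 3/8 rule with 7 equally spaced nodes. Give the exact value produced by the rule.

h = (1 − 0)/6 = 0.166667.
Nodes x₀,…,x₆ = 0, 0.166667, 0.333333, 0.5, 0.666667, 0.833333, 1.
f(x) = 4x³ + x - 1: f₀=-1, f₁=-0.814815, f₂=-0.518519, f₃=0, f₄=0.851852, f₅=2.148148, f₆=4.
(3h/8)·[f₀ + 3f₁ + 3f₂ + 2f₃ + 3f₄ + 3f₅ + f₆] = 0.0625·(8) = 0.5.

0.5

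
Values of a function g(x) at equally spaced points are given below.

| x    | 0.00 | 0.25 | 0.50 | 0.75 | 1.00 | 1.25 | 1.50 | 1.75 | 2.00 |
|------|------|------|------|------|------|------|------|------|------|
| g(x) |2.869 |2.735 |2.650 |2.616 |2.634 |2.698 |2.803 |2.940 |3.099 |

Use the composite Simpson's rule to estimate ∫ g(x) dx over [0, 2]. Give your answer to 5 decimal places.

h = 0.25, n = 8.
(h/3)·[y₀ + 4y₁ + 2y₂ + 4y₃ + 2y₄ + 4y₅ + 2y₆ + 4y₇ + y₈] = 0.083333·(66.098) = 5.50817.

5.50817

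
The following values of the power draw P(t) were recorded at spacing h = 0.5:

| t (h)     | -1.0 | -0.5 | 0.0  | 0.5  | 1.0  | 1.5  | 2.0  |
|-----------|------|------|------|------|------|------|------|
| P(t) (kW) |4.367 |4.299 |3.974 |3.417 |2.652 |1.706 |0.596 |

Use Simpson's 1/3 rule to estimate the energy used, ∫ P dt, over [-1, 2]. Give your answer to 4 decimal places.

9.3172

h = 0.5, n = 6.
(h/3)·[y₀ + 4y₁ + 2y₂ + 4y₃ + 2y₄ + 4y₅ + y₆] = 0.166667·(55.903) = 9.3172.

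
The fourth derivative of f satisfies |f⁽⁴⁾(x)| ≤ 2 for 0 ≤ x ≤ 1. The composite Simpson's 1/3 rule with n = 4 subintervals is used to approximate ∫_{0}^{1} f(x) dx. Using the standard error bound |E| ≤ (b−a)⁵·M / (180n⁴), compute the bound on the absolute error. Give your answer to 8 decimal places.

|E| ≤ (1)⁵·2 / (180·4⁴) = 2/46080 = 0.00004340.

0.00004340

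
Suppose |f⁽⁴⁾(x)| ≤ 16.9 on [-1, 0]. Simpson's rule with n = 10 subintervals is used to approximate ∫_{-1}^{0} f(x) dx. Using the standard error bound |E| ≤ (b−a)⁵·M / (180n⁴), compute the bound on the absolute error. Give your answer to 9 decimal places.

0.000009389

|E| ≤ (1)⁵·16.9 / (180·10⁴) = 16.9/1800000 = 0.000009389.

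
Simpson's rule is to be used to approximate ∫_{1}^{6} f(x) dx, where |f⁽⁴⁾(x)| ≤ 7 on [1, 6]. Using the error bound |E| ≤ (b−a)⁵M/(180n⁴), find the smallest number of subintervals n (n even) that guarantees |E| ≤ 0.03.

8

Need 21875/(180n⁴) ≤ 0.03.
n⁴ ≥ 21875/(180·0.03) = 4050.93 ⇒ n ≥ 7.9779, so the smallest even n is 8. (n must be even for Simpson's rule.)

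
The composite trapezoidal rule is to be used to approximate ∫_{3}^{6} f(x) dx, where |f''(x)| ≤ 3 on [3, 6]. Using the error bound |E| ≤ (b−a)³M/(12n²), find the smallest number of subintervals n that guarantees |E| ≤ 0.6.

Need 81/(12n²) ≤ 0.6.
n² ≥ 81/(12·0.6) = 11.25 ⇒ n ≥ 3.3541, so the smallest n is 4.

4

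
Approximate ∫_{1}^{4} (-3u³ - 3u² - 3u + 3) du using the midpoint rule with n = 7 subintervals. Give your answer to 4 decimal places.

h = (4 − 1)/7 = 0.428571.
Midpoints m₁,…,m₇ = 1.214286, 1.642857, 2.071429, 2.5, 2.928571, 3.357143, 3.785714.
f(m₁)=-10.437682, f(m₂)=-23.327624, f(m₃)=-42.751093, f(m₄)=-70.125, f(m₅)=-106.866254, f(m₆)=-154.391764, f(m₇)=-214.118440.
h·[f(m₁) + f(m₂) + f(m₃) + f(m₄) + f(m₅) + f(m₆) + f(m₇)] = 0.428571·(-622.017857) = -266.5791.

-266.5791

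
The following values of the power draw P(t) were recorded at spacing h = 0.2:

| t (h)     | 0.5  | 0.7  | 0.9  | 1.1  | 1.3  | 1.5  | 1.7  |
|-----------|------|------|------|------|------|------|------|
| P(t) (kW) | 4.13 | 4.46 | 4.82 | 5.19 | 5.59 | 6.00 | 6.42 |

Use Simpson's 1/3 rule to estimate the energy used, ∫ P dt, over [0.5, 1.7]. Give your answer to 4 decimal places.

h = 0.2, n = 6.
(h/3)·[y₀ + 4y₁ + 2y₂ + 4y₃ + 2y₄ + 4y₅ + y₆] = 0.066667·(93.97) = 6.2647.

6.2647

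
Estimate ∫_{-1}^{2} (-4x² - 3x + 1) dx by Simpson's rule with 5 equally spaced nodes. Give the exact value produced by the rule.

h = (2 − (-1))/4 = 0.75.
Nodes x₀,…,x₄ = -1, -0.25, 0.5, 1.25, 2.
f(x) = -4x² - 3x + 1: f₀=0, f₁=1.5, f₂=-1.5, f₃=-9, f₄=-21.
(h/3)·[f₀ + 4f₁ + 2f₂ + 4f₃ + f₄] = 0.25·(-54) = -13.5.

-13.5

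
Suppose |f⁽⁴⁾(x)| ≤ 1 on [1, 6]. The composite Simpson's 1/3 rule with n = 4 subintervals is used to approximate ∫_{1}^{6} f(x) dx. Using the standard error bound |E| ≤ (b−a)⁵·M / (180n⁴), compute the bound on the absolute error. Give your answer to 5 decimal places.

0.06782

|E| ≤ (5)⁵·1 / (180·4⁴) = 3125/46080 = 0.06782.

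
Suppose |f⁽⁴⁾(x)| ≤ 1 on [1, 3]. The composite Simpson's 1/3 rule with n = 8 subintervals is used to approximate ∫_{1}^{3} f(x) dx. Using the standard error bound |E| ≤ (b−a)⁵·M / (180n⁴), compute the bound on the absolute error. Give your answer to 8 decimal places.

0.00004340

|E| ≤ (2)⁵·1 / (180·8⁴) = 32/737280 = 0.00004340.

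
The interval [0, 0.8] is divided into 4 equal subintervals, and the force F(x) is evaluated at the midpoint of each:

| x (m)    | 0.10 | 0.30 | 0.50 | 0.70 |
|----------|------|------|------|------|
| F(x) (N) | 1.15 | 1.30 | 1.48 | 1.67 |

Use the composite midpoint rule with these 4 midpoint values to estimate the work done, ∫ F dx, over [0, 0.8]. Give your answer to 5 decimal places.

h = 0.2, n = 4.
h·[y(m₁) + y(m₂) + y(m₃) + y(m₄)] = 0.2·(5.60) = 1.12000.

1.12000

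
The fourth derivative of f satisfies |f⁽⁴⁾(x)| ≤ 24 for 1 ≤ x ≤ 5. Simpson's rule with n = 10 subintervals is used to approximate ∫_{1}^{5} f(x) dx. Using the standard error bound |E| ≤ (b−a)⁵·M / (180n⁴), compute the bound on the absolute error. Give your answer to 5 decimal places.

0.01365

|E| ≤ (4)⁵·24 / (180·10⁴) = 24576/1800000 = 0.01365.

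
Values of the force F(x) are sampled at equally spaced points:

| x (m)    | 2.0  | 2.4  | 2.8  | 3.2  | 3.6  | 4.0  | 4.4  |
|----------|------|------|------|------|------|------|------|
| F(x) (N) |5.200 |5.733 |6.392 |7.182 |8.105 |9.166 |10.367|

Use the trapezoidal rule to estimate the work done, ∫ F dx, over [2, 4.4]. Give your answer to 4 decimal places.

h = 0.4, n = 6.
(h/2)·[y₀ + 2y₁ + 2y₂ + 2y₃ + 2y₄ + 2y₅ + y₆] = 0.2·(88.723) = 17.7446.

17.7446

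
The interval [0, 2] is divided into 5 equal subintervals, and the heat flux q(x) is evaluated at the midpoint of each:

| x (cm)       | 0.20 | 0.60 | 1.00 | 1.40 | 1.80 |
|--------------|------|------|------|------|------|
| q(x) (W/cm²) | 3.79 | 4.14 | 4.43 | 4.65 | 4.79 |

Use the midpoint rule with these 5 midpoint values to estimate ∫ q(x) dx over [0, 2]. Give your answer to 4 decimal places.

h = 0.4, n = 5.
h·[y(m₁) + y(m₂) + y(m₃) + y(m₄) + y(m₅)] = 0.4·(21.80) = 8.7200.

8.7200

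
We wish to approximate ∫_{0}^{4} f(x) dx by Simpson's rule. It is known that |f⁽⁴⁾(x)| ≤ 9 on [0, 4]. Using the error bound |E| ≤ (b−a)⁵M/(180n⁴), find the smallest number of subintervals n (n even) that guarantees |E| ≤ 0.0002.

Need 9216/(180n⁴) ≤ 0.0002.
n⁴ ≥ 9216/(180·0.0002) = 256000 ⇒ n ≥ 22.4937, so the smallest even n is 24. (n must be even for Simpson's rule.)

24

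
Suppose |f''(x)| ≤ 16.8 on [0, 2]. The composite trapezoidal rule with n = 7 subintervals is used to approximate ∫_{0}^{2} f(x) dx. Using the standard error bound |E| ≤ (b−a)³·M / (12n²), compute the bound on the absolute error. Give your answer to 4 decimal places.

0.2286

|E| ≤ (2)³·16.8 / (12·7²) = 134.4/588 = 0.2286.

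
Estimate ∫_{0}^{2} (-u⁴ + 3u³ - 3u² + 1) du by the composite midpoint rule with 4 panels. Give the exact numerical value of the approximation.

-0.3203125

h = (2 − 0)/4 = 0.5.
Midpoints m₁,…,m₄ = 0.25, 0.75, 1.25, 1.75.
f(m₁)=0.85546875, f(m₂)=0.26171875, f(m₃)=-0.26953125, f(m₄)=-1.48828125.
h·[f(m₁) + f(m₂) + f(m₃) + f(m₄)] = 0.5·(-0.640625) = -0.3203125.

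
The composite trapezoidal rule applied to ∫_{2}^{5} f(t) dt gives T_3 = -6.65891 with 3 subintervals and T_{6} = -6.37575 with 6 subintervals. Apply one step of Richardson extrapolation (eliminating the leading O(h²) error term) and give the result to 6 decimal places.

R = (4·T_{6} − T_3) / 3 = (4·(-6.37575) − (-6.65891))/3 = (-18.84409)/3 = -6.281363.

-6.281363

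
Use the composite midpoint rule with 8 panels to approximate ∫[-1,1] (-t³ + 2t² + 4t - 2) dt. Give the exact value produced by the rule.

h = (1 − (-1))/8 = 0.25.
Midpoints m₁,…,m₈ = -0.875, -0.625, -0.375, -0.125, 0.125, 0.375, 0.625, 0.875.
f(m₁)=-3.298828125, f(m₂)=-3.474609375, f(m₃)=-3.166015625, f(m₄)=-2.466796875, f(m₅)=-1.470703125, f(m₆)=-0.271484375, f(m₇)=1.037109375, f(m₈)=2.361328125.
h·[f(m₁) + f(m₂) + f(m₃) + f(m₄) + f(m₅) + f(m₆) + f(m₇) + f(m₈)] = 0.25·(-10.75) = -2.6875.

-2.6875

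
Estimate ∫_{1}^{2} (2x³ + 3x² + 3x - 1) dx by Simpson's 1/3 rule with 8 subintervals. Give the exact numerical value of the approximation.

h = (2 − 1)/8 = 0.125.
Nodes x₀,…,x₈ = 1, 1.125, 1.25, 1.375, 1.5, 1.625, 1.75, 1.875, 2.
f(x) = 2x³ + 3x² + 3x - 1: f₀=7, f₁=9.01953125, f₂=11.34375, f₃=13.99609375, f₄=17, f₅=20.37890625, f₆=24.15625, f₇=28.35546875, f₈=33.
(h/3)·[f₀ + 4f₁ + 2f₂ + 4f₃ + 2f₄ + 4f₅ + 2f₆ + 4f₇ + f₈] = 0.041667·(432) = 18.

18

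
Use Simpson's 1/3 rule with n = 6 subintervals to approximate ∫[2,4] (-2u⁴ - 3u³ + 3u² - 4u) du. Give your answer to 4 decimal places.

-544.8066

h = (4 − 2)/6 = 0.333333.
Nodes u₀,…,u₆ = 2, 2.333333, 2.666667, 3, 3.333333, 3.666667, 4.
f(u) = -2u⁴ - 3u³ + 3u² - 4u: f₀=-52, f₁=-90.395062, f₂=-147.358025, f₃=-228, f₄=-338.024691, f₅=-483.728395, f₆=-672.
(h/3)·[f₀ + 4f₁ + 2f₂ + 4f₃ + 2f₄ + 4f₅ + f₆] = 0.111111·(-4903.259259) = -544.8066.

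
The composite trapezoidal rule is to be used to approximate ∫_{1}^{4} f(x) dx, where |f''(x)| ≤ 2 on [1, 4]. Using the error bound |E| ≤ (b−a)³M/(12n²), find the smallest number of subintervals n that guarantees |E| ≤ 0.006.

28

Need 54/(12n²) ≤ 0.006.
n² ≥ 54/(12·0.006) = 750 ⇒ n ≥ 27.3861, so the smallest n is 28.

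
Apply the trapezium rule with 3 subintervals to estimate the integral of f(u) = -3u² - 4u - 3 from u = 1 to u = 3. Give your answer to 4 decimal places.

-48.4444

h = (3 − 1)/3 = 0.666667.
Nodes u₀,…,u₃ = 1, 1.666667, 2.333333, 3.
f(u) = -3u² - 4u - 3: f₀=-10, f₁=-18, f₂=-28.666667, f₃=-42.
(h/2)·[f₀ + 2f₁ + 2f₂ + f₃] = 0.333333·(-145.333333) = -48.4444.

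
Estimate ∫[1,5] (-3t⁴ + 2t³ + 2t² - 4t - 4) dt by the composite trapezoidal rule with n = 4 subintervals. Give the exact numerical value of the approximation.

h = (5 − 1)/4 = 1.
Nodes t₀,…,t₄ = 1, 2, 3, 4, 5.
f(t) = -3t⁴ + 2t³ + 2t² - 4t - 4: f₀=-7, f₁=-36, f₂=-187, f₃=-628, f₄=-1599.
(h/2)·[f₀ + 2f₁ + 2f₂ + 2f₃ + f₄] = 0.5·(-3308) = -1654.

-1654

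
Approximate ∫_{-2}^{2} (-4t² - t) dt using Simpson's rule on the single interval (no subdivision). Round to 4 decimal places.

-21.3333

S = (b−a)/6 · [f(-2) + 4f(0) + f(2)] = 0.666667·[(-14) + 4·0 + (-18)] = -21.3333.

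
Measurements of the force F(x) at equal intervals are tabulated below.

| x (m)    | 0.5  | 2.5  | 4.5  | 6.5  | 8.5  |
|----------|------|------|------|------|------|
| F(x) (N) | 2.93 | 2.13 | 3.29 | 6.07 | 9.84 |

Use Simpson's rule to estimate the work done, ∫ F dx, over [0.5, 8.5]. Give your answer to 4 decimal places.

h = 2, n = 4.
(h/3)·[y₀ + 4y₁ + 2y₂ + 4y₃ + y₄] = 0.666667·(52.15) = 34.7667.

34.7667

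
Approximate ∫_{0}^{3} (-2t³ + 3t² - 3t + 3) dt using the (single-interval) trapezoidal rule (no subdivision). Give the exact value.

-45

T = (b−a)/2 · [f(0) + f(3)] = 1.5·[3 + (-33)] = -45.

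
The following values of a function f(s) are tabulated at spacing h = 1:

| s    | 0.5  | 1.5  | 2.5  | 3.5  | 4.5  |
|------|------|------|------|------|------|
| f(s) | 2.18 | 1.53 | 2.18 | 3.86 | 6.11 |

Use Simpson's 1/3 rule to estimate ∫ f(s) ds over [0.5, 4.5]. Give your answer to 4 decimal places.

11.4033

h = 1, n = 4.
(h/3)·[y₀ + 4y₁ + 2y₂ + 4y₃ + y₄] = 0.333333·(34.21) = 11.4033.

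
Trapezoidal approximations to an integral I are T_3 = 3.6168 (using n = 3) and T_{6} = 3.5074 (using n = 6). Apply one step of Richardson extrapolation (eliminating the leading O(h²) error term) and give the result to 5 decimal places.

R = (4·T_{6} − T_3) / 3 = (4·3.5074 − 3.6168)/3 = (10.4128)/3 = 3.47093.

3.47093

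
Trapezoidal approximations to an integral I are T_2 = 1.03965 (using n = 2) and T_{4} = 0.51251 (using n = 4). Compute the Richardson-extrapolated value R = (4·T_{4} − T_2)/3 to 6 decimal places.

0.336797

R = (4·T_{4} − T_2) / 3 = (4·0.51251 − 1.03965)/3 = (1.01039)/3 = 0.336797.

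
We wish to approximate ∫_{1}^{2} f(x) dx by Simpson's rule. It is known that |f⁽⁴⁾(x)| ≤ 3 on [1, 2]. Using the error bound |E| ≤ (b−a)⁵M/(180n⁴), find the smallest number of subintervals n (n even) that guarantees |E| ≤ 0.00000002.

Need 3/(180n⁴) ≤ 0.00000002.
n⁴ ≥ 3/(180·0.00000002) = 833333 ⇒ n ≥ 30.2138, so the smallest even n is 32. (n must be even for Simpson's rule.)

32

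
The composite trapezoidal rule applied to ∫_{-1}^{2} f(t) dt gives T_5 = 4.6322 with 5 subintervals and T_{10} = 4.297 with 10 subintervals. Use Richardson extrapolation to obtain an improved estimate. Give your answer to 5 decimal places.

4.18527

R = (4·T_{10} − T_5) / 3 = (4·4.297 − 4.6322)/3 = (12.5558)/3 = 4.18527.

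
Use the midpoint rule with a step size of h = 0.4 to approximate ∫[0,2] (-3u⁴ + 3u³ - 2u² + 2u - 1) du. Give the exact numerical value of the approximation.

h = (2 − 0)/5 = 0.4.
Midpoints m₁,…,m₅ = 0.2, 0.6, 1, 1.4, 1.8.
f(m₁)=-0.6608, f(m₂)=-0.2608, f(m₃)=-1, f(m₄)=-5.4128, f(m₅)=-17.8768.
h·[f(m₁) + f(m₂) + f(m₃) + f(m₄) + f(m₅)] = 0.4·(-25.2112) = -10.08448.

-10.08448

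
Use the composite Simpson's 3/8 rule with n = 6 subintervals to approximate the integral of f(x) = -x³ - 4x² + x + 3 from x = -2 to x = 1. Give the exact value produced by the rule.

h = (1 − (-2))/6 = 0.5.
Nodes x₀,…,x₆ = -2, -1.5, -1, -0.5, 0, 0.5, 1.
f(x) = -x³ - 4x² + x + 3: f₀=-7, f₁=-4.125, f₂=-1, f₃=1.625, f₄=3, f₅=2.375, f₆=-1.
(3h/8)·[f₀ + 3f₁ + 3f₂ + 2f₃ + 3f₄ + 3f₅ + f₆] = 0.1875·(-4) = -0.75.

-0.75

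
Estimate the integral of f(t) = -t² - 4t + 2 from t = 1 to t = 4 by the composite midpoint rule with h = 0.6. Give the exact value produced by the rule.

h = (4 − 1)/5 = 0.6.
Midpoints m₁,…,m₅ = 1.3, 1.9, 2.5, 3.1, 3.7.
f(m₁)=-4.89, f(m₂)=-9.21, f(m₃)=-14.25, f(m₄)=-20.01, f(m₅)=-26.49.
h·[f(m₁) + f(m₂) + f(m₃) + f(m₄) + f(m₅)] = 0.6·(-74.85) = -44.91.

-44.91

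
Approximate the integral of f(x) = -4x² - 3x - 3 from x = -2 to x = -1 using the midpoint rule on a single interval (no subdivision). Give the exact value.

-7.5

M = (b−a)·f(-1.5) = 1·(-7.5) = -7.5.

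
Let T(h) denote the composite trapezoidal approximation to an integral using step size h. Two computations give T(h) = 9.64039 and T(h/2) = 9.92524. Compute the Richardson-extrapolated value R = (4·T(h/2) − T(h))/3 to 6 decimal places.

R = (4·T(h/2) − T(h)) / 3 = (4·9.92524 − 9.64039)/3 = (30.06057)/3 = 10.020190.

10.020190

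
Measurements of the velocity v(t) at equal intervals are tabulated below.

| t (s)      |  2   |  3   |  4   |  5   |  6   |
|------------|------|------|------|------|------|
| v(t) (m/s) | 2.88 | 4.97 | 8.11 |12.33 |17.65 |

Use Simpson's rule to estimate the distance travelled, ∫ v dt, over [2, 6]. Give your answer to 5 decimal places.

h = 1, n = 4.
(h/3)·[y₀ + 4y₁ + 2y₂ + 4y₃ + y₄] = 0.333333·(105.95) = 35.31667.

35.31667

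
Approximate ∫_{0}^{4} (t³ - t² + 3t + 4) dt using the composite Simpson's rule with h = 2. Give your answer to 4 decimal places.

h = (4 − 0)/2 = 2.
Nodes t₀,…,t₂ = 0, 2, 4.
f(t) = t³ - t² + 3t + 4: f₀=4, f₁=14, f₂=64.
(h/3)·[f₀ + 4f₁ + f₂] = 0.666667·(124) = 82.6667.

82.6667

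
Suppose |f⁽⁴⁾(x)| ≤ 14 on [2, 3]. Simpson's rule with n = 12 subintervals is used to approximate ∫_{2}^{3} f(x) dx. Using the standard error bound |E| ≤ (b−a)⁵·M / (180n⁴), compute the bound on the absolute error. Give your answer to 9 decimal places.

0.000003751

|E| ≤ (1)⁵·14 / (180·12⁴) = 14/3732480 = 0.000003751.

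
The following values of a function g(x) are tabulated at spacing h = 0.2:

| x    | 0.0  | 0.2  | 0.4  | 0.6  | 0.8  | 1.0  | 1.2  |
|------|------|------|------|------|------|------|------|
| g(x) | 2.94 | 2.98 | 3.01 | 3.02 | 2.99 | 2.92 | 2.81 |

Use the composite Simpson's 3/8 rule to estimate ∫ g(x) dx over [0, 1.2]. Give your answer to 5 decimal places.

h = 0.2, n = 6.
(3h/8)·[y₀ + 3y₁ + 3y₂ + 2y₃ + 3y₄ + 3y₅ + y₆] = 0.075·(47.49) = 3.56175.

3.56175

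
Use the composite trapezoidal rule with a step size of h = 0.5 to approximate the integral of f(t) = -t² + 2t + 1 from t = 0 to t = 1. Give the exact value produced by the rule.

h = (1 − 0)/2 = 0.5.
Nodes t₀,…,t₂ = 0, 0.5, 1.
f(t) = -t² + 2t + 1: f₀=1, f₁=1.75, f₂=2.
(h/2)·[f₀ + 2f₁ + f₂] = 0.25·(6.5) = 1.625.

1.625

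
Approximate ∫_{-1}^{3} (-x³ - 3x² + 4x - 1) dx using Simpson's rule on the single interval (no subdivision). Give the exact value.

-36

S = (b−a)/6 · [f(-1) + 4f(1) + f(3)] = 0.666667·[(-7) + 4·(-1) + (-43)] = -36.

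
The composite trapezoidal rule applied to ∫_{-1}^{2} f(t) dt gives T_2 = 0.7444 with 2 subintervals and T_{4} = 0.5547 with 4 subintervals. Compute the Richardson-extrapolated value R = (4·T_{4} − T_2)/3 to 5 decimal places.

0.49147

R = (4·T_{4} − T_2) / 3 = (4·0.5547 − 0.7444)/3 = (1.4744)/3 = 0.49147.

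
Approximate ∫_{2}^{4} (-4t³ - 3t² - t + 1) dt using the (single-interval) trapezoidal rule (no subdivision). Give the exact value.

-352

T = (b−a)/2 · [f(2) + f(4)] = 1·[(-45) + (-307)] = -352.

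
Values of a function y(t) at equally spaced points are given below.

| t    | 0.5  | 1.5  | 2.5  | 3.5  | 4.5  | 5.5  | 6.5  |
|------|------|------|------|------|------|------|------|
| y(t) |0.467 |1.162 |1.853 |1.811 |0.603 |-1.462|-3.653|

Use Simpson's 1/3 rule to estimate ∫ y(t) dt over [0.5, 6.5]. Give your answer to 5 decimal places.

2.59000

h = 1, n = 6.
(h/3)·[y₀ + 4y₁ + 2y₂ + 4y₃ + 2y₄ + 4y₅ + y₆] = 0.333333·(7.770) = 2.59000.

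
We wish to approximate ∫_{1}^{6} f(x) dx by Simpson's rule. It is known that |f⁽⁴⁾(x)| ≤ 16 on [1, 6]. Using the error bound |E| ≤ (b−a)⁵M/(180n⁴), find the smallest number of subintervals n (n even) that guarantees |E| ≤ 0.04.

Need 50000/(180n⁴) ≤ 0.04.
n⁴ ≥ 50000/(180·0.04) = 6944.44 ⇒ n ≥ 9.1287, so the smallest even n is 10. (n must be even for Simpson's rule.)

10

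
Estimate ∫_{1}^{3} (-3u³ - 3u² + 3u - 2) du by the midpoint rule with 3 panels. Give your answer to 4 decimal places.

h = (3 − 1)/3 = 0.666667.
Midpoints m₁,…,m₃ = 1.333333, 2, 2.666667.
f(m₁)=-10.444444, f(m₂)=-32, f(m₃)=-72.222222.
h·[f(m₁) + f(m₂) + f(m₃)] = 0.666667·(-114.666667) = -76.4444.

-76.4444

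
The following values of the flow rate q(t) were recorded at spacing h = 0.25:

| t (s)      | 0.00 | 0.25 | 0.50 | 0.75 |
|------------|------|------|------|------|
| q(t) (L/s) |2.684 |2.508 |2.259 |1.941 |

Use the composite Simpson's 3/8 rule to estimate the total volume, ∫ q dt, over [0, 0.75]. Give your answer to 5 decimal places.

1.77431

h = 0.25, n = 3.
(3h/8)·[y₀ + 3y₁ + 3y₂ + y₃] = 0.09375·(18.926) = 1.77431.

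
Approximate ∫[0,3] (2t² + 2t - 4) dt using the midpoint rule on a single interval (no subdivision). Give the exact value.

10.5

M = (b−a)·f(1.5) = 3·(3.5) = 10.5.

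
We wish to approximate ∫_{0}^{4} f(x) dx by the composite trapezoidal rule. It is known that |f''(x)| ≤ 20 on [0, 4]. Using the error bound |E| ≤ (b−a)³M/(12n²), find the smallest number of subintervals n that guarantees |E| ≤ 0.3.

19

Need 1280/(12n²) ≤ 0.3.
n² ≥ 1280/(12·0.3) = 355.556 ⇒ n ≥ 18.8562, so the smallest n is 19.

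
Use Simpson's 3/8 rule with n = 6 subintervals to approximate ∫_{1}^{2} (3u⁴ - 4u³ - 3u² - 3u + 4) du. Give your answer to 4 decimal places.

h = (2 − 1)/6 = 0.166667.
Nodes u₀,…,u₆ = 1, 1.166667, 1.333333, 1.5, 1.666667, 1.833333, 2.
f(u) = 3u⁴ - 4u³ - 3u² - 3u + 4: f₀=-3, f₁=-4.377315, f₂=-5.333333, f₃=-5.5625, f₄=-4.703704, f₅=-2.340278, f₆=2.
(3h/8)·[f₀ + 3f₁ + 3f₂ + 2f₃ + 3f₄ + 3f₅ + f₆] = 0.0625·(-62.388889) = -3.8993.

-3.8993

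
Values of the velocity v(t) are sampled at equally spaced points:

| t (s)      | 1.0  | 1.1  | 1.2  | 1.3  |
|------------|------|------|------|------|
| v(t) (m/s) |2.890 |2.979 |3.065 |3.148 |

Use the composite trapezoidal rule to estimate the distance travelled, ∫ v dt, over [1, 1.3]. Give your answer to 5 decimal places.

0.90630

h = 0.1, n = 3.
(h/2)·[y₀ + 2y₁ + 2y₂ + y₃] = 0.05·(18.126) = 0.90630.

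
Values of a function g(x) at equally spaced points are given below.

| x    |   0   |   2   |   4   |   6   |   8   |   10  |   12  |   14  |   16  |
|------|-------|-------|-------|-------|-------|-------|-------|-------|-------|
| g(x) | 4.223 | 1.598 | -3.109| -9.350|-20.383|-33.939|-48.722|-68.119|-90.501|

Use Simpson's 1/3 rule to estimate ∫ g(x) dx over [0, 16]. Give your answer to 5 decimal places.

h = 2, n = 8.
(h/3)·[y₀ + 4y₁ + 2y₂ + 4y₃ + 2y₄ + 4y₅ + 2y₆ + 4y₇ + y₈] = 0.666667·(-669.946) = -446.63067.

-446.63067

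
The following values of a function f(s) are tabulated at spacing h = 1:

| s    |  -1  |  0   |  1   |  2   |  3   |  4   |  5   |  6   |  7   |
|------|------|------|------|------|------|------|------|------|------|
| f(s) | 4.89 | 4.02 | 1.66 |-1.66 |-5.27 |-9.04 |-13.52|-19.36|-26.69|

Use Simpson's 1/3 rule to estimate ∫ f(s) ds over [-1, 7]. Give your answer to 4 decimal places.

h = 1, n = 8.
(h/3)·[y₀ + 4y₁ + 2y₂ + 4y₃ + 2y₄ + 4y₅ + 2y₆ + 4y₇ + y₈] = 0.333333·(-160.22) = -53.4067.

-53.4067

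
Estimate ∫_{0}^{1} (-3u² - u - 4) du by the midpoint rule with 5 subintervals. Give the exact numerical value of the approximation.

-5.49

h = (1 − 0)/5 = 0.2.
Midpoints m₁,…,m₅ = 0.1, 0.3, 0.5, 0.7, 0.9.
f(m₁)=-4.13, f(m₂)=-4.57, f(m₃)=-5.25, f(m₄)=-6.17, f(m₅)=-7.33.
h·[f(m₁) + f(m₂) + f(m₃) + f(m₄) + f(m₅)] = 0.2·(-27.45) = -5.49.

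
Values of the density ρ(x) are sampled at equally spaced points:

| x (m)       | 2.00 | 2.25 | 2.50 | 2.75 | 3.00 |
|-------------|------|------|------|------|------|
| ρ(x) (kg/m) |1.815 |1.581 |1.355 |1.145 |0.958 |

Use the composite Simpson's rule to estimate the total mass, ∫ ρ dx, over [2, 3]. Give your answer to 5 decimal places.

1.36558

h = 0.25, n = 4.
(h/3)·[y₀ + 4y₁ + 2y₂ + 4y₃ + y₄] = 0.083333·(16.387) = 1.36558.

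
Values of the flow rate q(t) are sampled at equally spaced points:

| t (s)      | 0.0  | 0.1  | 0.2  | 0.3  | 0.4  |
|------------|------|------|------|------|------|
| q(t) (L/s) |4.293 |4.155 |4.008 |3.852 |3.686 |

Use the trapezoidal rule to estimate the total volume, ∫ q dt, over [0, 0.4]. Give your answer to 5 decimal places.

h = 0.1, n = 4.
(h/2)·[y₀ + 2y₁ + 2y₂ + 2y₃ + y₄] = 0.05·(32.009) = 1.60045.

1.60045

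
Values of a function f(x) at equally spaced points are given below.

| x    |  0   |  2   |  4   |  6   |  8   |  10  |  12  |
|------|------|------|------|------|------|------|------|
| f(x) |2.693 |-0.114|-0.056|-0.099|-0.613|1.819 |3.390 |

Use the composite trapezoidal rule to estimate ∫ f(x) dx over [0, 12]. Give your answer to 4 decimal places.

7.9570

h = 2, n = 6.
(h/2)·[y₀ + 2y₁ + 2y₂ + 2y₃ + 2y₄ + 2y₅ + y₆] = 1·(7.957) = 7.9570.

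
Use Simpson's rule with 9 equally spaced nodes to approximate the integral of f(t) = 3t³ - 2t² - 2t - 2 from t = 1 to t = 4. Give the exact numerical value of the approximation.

128.25

h = (4 − 1)/8 = 0.375.
Nodes t₀,…,t₈ = 1, 1.375, 1.75, 2.125, 2.5, 2.875, 3.25, 3.625, 4.
f(t) = 3t³ - 2t² - 2t - 2: f₀=-3, f₁=-0.732421875, f₂=4.453125, f₃=13.505859375, f₄=27.375, f₅=47.009765625, f₆=73.359375, f₇=107.373046875, f₈=150.
(h/3)·[f₀ + 4f₁ + 2f₂ + 4f₃ + 2f₄ + 4f₅ + 2f₆ + 4f₇ + f₈] = 0.125·(1026) = 128.25.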